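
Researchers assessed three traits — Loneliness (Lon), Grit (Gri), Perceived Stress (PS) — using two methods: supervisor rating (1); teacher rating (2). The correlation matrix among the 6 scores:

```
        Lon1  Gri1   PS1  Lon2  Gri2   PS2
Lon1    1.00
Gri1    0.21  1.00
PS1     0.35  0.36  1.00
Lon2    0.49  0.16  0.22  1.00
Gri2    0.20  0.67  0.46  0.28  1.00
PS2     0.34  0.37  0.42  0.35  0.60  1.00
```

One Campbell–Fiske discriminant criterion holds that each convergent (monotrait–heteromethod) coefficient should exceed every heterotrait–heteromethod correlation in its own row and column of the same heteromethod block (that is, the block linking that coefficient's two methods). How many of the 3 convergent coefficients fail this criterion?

Convergent coefficients and their comparison sets:
Lon (methods 1·2): 0.49 vs {0.20, 0.16, 0.34, 0.22} → pass.
Gri (methods 1·2): 0.67 vs {0.16, 0.20, 0.37, 0.46} → pass.
PS (methods 1·2): 0.42 vs {0.22, 0.34, 0.46, 0.37} → fail.
1 of 3 fail.

1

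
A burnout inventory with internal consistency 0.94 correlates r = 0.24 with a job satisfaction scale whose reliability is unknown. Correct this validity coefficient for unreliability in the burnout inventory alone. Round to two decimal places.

Single correction: r_c = r_obs / √r_xx = 0.24 / √0.94 = 0.24 / 0.9695 ≈ 0.25.

0.25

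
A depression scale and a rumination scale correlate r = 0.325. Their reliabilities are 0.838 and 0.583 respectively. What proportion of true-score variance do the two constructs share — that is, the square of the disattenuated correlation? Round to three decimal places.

Disattenuated r = 0.325 / √(0.838 × 0.583) = 0.325 / 0.6990 = 0.4649.
Shared true-score variance = 0.4649² = 0.2161 ≈ 0.216.

0.216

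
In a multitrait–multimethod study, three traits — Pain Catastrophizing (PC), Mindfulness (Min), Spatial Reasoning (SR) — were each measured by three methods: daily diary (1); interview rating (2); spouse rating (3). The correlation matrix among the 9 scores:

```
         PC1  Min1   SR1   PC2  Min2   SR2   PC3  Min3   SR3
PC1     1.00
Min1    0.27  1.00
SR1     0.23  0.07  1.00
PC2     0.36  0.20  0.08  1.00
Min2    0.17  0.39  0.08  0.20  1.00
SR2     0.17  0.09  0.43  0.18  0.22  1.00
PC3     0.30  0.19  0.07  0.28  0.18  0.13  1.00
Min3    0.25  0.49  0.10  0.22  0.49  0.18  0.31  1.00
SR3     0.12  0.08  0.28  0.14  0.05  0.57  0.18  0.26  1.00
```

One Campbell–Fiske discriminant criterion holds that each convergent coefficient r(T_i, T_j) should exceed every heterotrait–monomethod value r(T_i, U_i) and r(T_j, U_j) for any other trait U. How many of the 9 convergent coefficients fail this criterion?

2

Checking each validity diagonal entry against its comparison values:
PC (methods 1·2): 0.36 vs {0.27, 0.20, 0.23, 0.18} → pass.
PC (methods 1·3): 0.30 vs {0.27, 0.31, 0.23, 0.18} → fail.
PC (methods 2·3): 0.28 vs {0.20, 0.31, 0.18, 0.18} → fail.
Min (methods 1·2): 0.39 vs {0.27, 0.20, 0.07, 0.22} → pass.
Min (methods 1·3): 0.49 vs {0.27, 0.31, 0.07, 0.26} → pass.
Min (methods 2·3): 0.49 vs {0.20, 0.31, 0.22, 0.26} → pass.
SR (methods 1·2): 0.43 vs {0.23, 0.18, 0.07, 0.22} → pass.
SR (methods 1·3): 0.28 vs {0.23, 0.18, 0.07, 0.26} → pass.
SR (methods 2·3): 0.57 vs {0.18, 0.18, 0.22, 0.26} → pass.
2 of 9 fail.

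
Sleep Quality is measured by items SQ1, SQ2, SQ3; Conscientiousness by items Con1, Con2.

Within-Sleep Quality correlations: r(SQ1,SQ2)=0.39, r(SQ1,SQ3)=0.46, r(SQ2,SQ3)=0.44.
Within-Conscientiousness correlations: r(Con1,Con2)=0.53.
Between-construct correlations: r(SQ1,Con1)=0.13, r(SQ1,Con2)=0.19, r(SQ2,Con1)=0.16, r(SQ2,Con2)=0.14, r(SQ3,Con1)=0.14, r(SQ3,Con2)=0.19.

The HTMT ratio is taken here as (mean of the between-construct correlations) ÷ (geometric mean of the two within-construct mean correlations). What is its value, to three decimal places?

Mean heterotrait r = 0.95/6 = 0.1583.
Mean within-SQ = 1.29/3 = 0.4300; mean within-Con = 0.53/1 = 0.5300.
Geometric mean = √(0.4300 × 0.5300) = 0.4774.
HTMT = 0.1583 / 0.4774 = 0.332.

0.332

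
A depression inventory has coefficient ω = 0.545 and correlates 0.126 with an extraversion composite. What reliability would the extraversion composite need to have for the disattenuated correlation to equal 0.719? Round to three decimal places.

r_true = r_obs / √(r_xx · r_yy) ⇒ 0.719 = 0.126 / √(0.545 · r_yy).
√(0.545 · r_yy) = 0.126 / 0.719 = 0.1752; 0.545 · r_yy = 0.0307; r_yy = 0.0307 / 0.545 ≈ 0.056.

0.056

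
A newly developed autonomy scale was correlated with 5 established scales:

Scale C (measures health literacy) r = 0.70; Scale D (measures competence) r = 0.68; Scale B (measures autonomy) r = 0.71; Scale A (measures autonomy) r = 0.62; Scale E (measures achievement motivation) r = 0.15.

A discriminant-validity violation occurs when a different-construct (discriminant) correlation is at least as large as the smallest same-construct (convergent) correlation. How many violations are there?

2

Convergent (same construct = autonomy): Scale B, Scale A.
Smallest convergent = 0.62. Discriminant values: 0.70, 0.68, 0.15; count ≥ 0.62 → 2.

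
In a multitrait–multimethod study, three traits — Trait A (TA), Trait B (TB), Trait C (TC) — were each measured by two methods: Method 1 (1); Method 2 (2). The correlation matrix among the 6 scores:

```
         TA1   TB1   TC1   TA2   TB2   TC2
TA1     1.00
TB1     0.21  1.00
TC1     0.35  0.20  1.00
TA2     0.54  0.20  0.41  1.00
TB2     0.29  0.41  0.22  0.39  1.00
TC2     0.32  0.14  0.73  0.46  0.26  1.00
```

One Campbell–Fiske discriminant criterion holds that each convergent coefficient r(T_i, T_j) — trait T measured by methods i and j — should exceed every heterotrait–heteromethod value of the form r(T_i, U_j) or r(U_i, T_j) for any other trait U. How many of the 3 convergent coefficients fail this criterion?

Checking each validity diagonal entry against its comparison values:
TA (methods 1·2): 0.54 vs {0.29, 0.20, 0.32, 0.41} → pass.
TB (methods 1·2): 0.41 vs {0.20, 0.29, 0.14, 0.22} → pass.
TC (methods 1·2): 0.73 vs {0.41, 0.32, 0.22, 0.14} → pass.
0 of 3 fail.

0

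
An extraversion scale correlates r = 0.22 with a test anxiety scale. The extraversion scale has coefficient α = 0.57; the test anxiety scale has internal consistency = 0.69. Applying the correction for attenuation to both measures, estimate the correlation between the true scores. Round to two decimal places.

0.35

r_true = r_obs / √(r_xx · r_yy) = 0.22 / √(0.57 × 0.69) = 0.22 / √0.3933 = 0.22 / 0.6271 ≈ 0.35.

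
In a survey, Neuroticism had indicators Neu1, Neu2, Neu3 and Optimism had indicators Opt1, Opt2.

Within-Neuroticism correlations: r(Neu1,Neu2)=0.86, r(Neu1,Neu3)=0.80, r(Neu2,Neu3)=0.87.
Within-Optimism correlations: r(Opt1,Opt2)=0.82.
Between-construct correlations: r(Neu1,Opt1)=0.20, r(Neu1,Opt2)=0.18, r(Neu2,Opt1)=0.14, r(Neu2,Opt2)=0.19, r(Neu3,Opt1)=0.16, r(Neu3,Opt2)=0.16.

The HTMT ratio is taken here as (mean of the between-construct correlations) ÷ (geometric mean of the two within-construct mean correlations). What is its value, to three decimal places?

0.206

Between-construct mean = 1.03/6 = 0.1717.
Mean within-Neu = 2.53/3 = 0.8433; mean within-Opt = 0.82/1 = 0.8200.
Geometric mean = √(0.8433 × 0.8200) = 0.8316.
HTMT = 0.1717 / 0.8316 = 0.206.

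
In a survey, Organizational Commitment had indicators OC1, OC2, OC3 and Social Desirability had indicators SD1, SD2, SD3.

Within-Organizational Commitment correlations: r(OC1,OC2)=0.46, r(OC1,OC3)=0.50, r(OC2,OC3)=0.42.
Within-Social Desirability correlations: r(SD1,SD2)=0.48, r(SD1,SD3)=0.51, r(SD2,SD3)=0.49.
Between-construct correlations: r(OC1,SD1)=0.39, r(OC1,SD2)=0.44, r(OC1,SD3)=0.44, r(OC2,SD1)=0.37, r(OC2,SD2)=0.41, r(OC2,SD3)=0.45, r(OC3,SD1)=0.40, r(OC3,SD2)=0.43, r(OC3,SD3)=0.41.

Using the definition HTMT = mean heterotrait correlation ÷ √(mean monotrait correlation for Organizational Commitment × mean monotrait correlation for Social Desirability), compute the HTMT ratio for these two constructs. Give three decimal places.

0.872

Between-construct mean = 3.74/9 = 0.4156.
Mean within-OC = 1.38/3 = 0.4600; mean within-SD = 1.48/3 = 0.4933.
Geometric mean = √(0.4600 × 0.4933) = 0.4764.
HTMT = 0.4156 / 0.4764 = 0.872.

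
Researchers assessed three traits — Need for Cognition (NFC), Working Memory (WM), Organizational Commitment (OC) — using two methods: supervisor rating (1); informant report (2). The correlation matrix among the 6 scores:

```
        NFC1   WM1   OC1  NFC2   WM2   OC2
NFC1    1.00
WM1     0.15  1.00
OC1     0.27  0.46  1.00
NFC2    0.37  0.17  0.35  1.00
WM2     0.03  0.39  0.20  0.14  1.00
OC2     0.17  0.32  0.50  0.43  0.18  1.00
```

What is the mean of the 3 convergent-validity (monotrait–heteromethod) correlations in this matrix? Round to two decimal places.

Convergent values: 0.37, 0.39, 0.50; mean = 1.26/3 = 0.42.

0.42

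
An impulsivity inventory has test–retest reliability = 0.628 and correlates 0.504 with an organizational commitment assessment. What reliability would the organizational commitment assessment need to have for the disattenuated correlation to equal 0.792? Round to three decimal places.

0.645

r_true = r_obs / √(r_xx · r_yy) ⇒ 0.792 = 0.504 / √(0.628 · r_yy).
√(0.628 · r_yy) = 0.504 / 0.792 = 0.6364; 0.628 · r_yy = 0.4050; r_yy = 0.4050 / 0.628 ≈ 0.645.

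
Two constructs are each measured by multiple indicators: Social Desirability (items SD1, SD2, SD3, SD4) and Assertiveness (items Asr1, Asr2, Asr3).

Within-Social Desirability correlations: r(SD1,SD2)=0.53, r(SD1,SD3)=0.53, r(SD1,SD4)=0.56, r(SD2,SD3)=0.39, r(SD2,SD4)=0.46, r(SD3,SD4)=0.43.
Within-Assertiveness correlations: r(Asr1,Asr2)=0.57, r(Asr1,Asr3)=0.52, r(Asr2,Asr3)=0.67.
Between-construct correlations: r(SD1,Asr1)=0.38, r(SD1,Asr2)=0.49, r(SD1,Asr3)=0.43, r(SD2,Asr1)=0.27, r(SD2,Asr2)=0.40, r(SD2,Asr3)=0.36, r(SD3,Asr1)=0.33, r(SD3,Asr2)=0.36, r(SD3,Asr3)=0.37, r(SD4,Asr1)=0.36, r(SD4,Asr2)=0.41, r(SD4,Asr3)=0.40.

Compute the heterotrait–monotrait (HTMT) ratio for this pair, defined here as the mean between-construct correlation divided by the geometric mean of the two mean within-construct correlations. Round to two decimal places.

0.71

Mean between = 4.56/12 = 0.3800.
Mean within-SD = 2.90/6 = 0.4833; mean within-Asr = 1.76/3 = 0.5867.
Geometric mean = √(0.4833 × 0.5867) = 0.5325.
HTMT = 0.3800 / 0.5325 = 0.71.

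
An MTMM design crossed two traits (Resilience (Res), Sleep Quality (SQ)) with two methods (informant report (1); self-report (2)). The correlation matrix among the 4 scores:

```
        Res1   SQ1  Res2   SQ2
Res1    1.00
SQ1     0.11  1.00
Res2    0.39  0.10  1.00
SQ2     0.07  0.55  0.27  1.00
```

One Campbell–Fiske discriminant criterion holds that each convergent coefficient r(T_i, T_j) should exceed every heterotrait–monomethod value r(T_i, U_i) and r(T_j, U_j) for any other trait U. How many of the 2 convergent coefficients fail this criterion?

Each convergent coefficient versus the relevant comparison correlations:
Res (methods 1·2): 0.39 vs {0.11, 0.27} → pass.
SQ (methods 1·2): 0.55 vs {0.11, 0.27} → pass.
0 of 2 fail.

0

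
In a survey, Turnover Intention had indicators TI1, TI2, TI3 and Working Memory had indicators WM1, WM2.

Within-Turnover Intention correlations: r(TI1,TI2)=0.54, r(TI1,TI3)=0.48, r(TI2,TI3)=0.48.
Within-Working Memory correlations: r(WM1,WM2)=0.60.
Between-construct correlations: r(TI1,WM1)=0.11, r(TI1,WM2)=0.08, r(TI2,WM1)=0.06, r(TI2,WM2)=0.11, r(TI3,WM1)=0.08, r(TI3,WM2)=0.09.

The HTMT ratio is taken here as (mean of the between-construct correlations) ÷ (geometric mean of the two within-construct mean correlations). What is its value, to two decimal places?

0.16

Mean between = 0.53/6 = 0.0883.
Mean within-TI = 1.50/3 = 0.5000; mean within-WM = 0.60/1 = 0.6000.
Geometric mean = √(0.5000 × 0.6000) = 0.5477.
HTMT = 0.0883 / 0.5477 = 0.16.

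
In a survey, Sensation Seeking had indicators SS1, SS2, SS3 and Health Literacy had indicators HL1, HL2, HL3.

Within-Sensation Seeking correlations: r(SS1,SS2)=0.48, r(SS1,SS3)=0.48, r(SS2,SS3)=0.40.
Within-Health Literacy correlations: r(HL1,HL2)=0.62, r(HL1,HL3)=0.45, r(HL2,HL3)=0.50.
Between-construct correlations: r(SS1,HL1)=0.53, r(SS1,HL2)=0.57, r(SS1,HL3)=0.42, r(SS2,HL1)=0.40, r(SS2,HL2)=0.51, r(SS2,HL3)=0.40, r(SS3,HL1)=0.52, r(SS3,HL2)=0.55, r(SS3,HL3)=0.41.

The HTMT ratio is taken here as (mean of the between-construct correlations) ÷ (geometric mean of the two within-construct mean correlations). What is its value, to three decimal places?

Between-construct mean = 4.31/9 = 0.4789.
Mean within-SS = 1.36/3 = 0.4533; mean within-HL = 1.57/3 = 0.5233.
Geometric mean = √(0.4533 × 0.5233) = 0.4870.
HTMT = 0.4789 / 0.4870 = 0.983.

0.983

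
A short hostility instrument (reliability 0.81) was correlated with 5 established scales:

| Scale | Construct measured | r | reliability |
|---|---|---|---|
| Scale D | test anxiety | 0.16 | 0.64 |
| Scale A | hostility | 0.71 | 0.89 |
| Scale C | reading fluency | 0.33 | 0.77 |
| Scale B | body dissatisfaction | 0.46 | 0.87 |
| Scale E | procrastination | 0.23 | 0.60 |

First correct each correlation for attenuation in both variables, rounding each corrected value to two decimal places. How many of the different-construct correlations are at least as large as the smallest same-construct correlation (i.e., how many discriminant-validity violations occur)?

0

Disattenuated r (r / √(r_scale · r_new)):
  Scale D (disc): 0.16 / √(0.64·0.81) = 0.22
  Scale A (conv): 0.71 / √(0.89·0.81) = 0.84
  Scale C (disc): 0.33 / √(0.77·0.81) = 0.42
  Scale B (disc): 0.46 / √(0.87·0.81) = 0.55
  Scale E (disc): 0.23 / √(0.60·0.81) = 0.33
Smallest convergent = 0.84. Discriminant values: 0.22, 0.42, 0.55, 0.33; count ≥ 0.84 → 0.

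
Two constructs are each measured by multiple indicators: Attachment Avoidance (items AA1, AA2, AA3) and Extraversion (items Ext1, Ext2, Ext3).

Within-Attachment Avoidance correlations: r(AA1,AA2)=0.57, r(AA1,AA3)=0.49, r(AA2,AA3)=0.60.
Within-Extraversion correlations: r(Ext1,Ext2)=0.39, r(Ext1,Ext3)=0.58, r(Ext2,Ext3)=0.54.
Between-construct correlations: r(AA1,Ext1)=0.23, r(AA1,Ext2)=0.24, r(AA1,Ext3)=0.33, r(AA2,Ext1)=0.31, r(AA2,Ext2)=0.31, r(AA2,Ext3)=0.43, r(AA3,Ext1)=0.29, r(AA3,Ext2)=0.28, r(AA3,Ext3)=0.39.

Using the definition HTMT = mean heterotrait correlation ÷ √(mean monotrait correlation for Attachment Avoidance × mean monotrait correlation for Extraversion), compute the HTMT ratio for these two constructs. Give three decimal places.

0.592

Mean between = 2.81/9 = 0.3122.
Mean within-AA = 1.66/3 = 0.5533; mean within-Ext = 1.51/3 = 0.5033.
Geometric mean = √(0.5533 × 0.5033) = 0.5277.
HTMT = 0.3122 / 0.5277 = 0.592.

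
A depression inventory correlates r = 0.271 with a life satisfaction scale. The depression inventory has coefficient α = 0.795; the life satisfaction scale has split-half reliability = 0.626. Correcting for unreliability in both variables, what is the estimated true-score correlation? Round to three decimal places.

r_true = r_obs / √(r_xx · r_yy) = 0.271 / √(0.795 × 0.626) = 0.271 / √0.497670 = 0.271 / 0.7055 ≈ 0.384.

0.384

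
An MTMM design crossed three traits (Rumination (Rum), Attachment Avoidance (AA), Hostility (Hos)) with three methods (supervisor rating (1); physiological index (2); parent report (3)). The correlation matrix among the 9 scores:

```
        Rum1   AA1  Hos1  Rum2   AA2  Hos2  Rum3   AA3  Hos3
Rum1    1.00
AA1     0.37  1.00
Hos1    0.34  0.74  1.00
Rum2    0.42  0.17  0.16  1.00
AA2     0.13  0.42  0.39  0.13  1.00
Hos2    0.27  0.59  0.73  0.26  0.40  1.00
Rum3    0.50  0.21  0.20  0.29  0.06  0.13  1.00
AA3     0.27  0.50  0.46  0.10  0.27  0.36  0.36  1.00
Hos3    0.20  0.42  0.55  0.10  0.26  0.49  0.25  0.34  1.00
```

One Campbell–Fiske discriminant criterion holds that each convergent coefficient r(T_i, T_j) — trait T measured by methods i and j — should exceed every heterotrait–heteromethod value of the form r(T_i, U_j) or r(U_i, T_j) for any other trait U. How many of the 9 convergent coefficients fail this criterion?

2

Each convergent coefficient versus the relevant comparison correlations:
Rum (methods 1·2): 0.42 vs {0.13, 0.17, 0.27, 0.16} → pass.
Rum (methods 1·3): 0.50 vs {0.27, 0.21, 0.20, 0.20} → pass.
Rum (methods 2·3): 0.29 vs {0.10, 0.06, 0.10, 0.13} → pass.
AA (methods 1·2): 0.42 vs {0.17, 0.13, 0.59, 0.39} → fail.
AA (methods 1·3): 0.50 vs {0.21, 0.27, 0.42, 0.46} → pass.
AA (methods 2·3): 0.27 vs {0.06, 0.10, 0.26, 0.36} → fail.
Hos (methods 1·2): 0.73 vs {0.16, 0.27, 0.39, 0.59} → pass.
Hos (methods 1·3): 0.55 vs {0.20, 0.20, 0.46, 0.42} → pass.
Hos (methods 2·3): 0.49 vs {0.13, 0.10, 0.36, 0.26} → pass.
2 of 9 fail.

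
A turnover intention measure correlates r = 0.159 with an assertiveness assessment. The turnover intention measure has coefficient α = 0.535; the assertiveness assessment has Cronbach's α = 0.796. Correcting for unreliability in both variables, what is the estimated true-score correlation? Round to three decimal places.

r_true = r_obs / √(r_xx · r_yy) = 0.159 / √(0.535 × 0.796) = 0.159 / √0.425860 = 0.159 / 0.6526 ≈ 0.244.

0.244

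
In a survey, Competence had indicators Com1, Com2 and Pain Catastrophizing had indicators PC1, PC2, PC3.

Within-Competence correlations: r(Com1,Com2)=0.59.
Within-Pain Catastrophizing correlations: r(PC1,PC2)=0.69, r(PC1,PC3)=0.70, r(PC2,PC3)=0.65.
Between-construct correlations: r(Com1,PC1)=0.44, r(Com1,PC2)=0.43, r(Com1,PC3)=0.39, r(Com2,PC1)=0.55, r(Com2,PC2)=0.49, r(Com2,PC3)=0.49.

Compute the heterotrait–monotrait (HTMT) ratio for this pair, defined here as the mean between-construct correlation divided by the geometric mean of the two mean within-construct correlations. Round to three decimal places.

Between-construct mean = 2.79/6 = 0.4650.
Mean within-Com = 0.59/1 = 0.5900; mean within-PC = 2.04/3 = 0.6800.
Geometric mean = √(0.5900 × 0.6800) = 0.6334.
HTMT = 0.4650 / 0.6334 = 0.734.

0.734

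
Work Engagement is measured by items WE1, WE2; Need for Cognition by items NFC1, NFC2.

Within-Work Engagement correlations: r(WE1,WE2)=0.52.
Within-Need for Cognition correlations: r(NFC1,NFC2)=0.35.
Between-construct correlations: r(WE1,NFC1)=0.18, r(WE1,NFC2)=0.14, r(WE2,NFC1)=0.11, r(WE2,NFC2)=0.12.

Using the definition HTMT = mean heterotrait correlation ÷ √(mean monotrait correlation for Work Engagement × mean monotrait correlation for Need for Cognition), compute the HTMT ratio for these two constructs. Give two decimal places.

0.32

Mean heterotrait r = 0.55/4 = 0.1375.
Mean within-WE = 0.52/1 = 0.5200; mean within-NFC = 0.35/1 = 0.3500.
Geometric mean = √(0.5200 × 0.3500) = 0.4266.
HTMT = 0.1375 / 0.4266 = 0.32.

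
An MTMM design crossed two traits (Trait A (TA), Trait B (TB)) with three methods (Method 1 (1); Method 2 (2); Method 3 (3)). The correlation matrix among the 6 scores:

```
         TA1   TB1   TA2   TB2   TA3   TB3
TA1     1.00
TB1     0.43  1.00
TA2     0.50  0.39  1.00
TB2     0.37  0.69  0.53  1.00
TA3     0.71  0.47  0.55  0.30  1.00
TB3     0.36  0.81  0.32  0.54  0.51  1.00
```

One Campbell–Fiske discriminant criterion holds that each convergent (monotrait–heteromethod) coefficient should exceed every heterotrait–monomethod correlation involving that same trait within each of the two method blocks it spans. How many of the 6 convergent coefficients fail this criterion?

1

Checking each validity diagonal entry against its comparison values:
TA (methods 1·2): 0.50 vs {0.43, 0.53} → fail.
TA (methods 1·3): 0.71 vs {0.43, 0.51} → pass.
TA (methods 2·3): 0.55 vs {0.53, 0.51} → pass.
TB (methods 1·2): 0.69 vs {0.43, 0.53} → pass.
TB (methods 1·3): 0.81 vs {0.43, 0.51} → pass.
TB (methods 2·3): 0.54 vs {0.53, 0.51} → pass.
1 of 6 fail.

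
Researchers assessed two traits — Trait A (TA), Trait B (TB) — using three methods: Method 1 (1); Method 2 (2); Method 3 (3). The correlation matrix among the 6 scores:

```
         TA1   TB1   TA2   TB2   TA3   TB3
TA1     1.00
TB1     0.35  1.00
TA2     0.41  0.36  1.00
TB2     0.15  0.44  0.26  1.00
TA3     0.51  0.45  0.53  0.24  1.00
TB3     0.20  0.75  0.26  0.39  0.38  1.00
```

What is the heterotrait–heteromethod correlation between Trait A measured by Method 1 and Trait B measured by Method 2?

0.15

Different traits and methods: r(TA1, TB2) = 0.15.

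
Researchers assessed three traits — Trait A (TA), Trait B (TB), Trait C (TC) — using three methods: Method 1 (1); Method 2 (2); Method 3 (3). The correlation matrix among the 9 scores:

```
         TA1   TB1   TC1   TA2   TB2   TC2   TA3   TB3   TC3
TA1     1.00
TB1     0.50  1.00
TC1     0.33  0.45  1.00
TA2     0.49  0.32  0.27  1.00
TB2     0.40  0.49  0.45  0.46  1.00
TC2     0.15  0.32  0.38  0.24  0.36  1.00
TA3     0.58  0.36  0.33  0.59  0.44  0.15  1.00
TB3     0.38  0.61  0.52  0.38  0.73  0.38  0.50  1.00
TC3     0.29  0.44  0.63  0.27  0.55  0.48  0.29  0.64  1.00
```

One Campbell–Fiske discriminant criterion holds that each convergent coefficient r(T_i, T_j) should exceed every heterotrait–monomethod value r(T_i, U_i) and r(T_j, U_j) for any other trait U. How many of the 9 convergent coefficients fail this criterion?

Checking each validity diagonal entry against its comparison values:
TA (methods 1·2): 0.49 vs {0.50, 0.46, 0.33, 0.24} → fail.
TA (methods 1·3): 0.58 vs {0.50, 0.50, 0.33, 0.29} → pass.
TA (methods 2·3): 0.59 vs {0.46, 0.50, 0.24, 0.29} → pass.
TB (methods 1·2): 0.49 vs {0.50, 0.46, 0.45, 0.36} → fail.
TB (methods 1·3): 0.61 vs {0.50, 0.50, 0.45, 0.64} → fail.
TB (methods 2·3): 0.73 vs {0.46, 0.50, 0.36, 0.64} → pass.
TC (methods 1·2): 0.38 vs {0.33, 0.24, 0.45, 0.36} → fail.
TC (methods 1·3): 0.63 vs {0.33, 0.29, 0.45, 0.64} → fail.
TC (methods 2·3): 0.48 vs {0.24, 0.29, 0.36, 0.64} → fail.
6 of 9 fail.

6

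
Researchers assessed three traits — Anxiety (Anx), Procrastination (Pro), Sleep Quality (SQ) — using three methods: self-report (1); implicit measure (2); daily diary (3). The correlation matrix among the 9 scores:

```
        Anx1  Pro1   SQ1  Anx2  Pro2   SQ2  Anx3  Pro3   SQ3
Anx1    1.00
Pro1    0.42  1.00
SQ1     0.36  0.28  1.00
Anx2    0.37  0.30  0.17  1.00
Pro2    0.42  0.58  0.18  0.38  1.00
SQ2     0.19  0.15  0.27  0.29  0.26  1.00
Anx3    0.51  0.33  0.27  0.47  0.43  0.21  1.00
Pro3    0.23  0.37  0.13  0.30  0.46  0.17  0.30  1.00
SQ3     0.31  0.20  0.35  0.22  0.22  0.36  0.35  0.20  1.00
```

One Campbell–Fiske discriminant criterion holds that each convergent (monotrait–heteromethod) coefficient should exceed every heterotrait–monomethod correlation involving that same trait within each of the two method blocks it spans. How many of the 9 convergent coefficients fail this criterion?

Convergent coefficients and their comparison sets:
Anx (methods 1·2): 0.37 vs {0.42, 0.38, 0.36, 0.29} → fail.
Anx (methods 1·3): 0.51 vs {0.42, 0.30, 0.36, 0.35} → pass.
Anx (methods 2·3): 0.47 vs {0.38, 0.30, 0.29, 0.35} → pass.
Pro (methods 1·2): 0.58 vs {0.42, 0.38, 0.28, 0.26} → pass.
Pro (methods 1·3): 0.37 vs {0.42, 0.30, 0.28, 0.20} → fail.
Pro (methods 2·3): 0.46 vs {0.38, 0.30, 0.26, 0.20} → pass.
SQ (methods 1·2): 0.27 vs {0.36, 0.29, 0.28, 0.26} → fail.
SQ (methods 1·3): 0.35 vs {0.36, 0.35, 0.28, 0.20} → fail.
SQ (methods 2·3): 0.36 vs {0.29, 0.35, 0.26, 0.20} → pass.
4 of 9 fail.

4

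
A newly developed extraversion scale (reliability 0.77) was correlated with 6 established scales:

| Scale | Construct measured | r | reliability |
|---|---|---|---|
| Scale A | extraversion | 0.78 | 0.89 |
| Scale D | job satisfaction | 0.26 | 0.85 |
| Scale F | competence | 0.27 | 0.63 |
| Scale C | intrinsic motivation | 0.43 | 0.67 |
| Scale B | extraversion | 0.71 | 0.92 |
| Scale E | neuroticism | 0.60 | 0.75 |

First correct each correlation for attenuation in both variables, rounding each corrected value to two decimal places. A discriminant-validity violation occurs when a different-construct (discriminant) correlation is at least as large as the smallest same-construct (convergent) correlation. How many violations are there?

Disattenuated r (r / √(r_scale · r_new)):
  Scale A (conv): 0.78 / √(0.89·0.77) = 0.94
  Scale D (disc): 0.26 / √(0.85·0.77) = 0.32
  Scale F (disc): 0.27 / √(0.63·0.77) = 0.39
  Scale C (disc): 0.43 / √(0.67·0.77) = 0.60
  Scale B (conv): 0.71 / √(0.92·0.77) = 0.84
  Scale E (disc): 0.60 / √(0.75·0.77) = 0.79
Smallest convergent = 0.84. Discriminant values: 0.32, 0.39, 0.60, 0.79; count ≥ 0.84 → 0.

0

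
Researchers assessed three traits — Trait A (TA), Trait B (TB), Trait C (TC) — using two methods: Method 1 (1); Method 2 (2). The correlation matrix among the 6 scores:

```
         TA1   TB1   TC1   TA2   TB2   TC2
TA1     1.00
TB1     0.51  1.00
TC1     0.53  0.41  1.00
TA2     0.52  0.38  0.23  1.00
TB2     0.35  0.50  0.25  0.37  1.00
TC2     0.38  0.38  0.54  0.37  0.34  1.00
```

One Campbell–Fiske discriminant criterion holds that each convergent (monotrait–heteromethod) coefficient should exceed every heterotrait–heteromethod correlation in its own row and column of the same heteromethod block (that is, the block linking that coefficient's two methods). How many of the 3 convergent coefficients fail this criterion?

0

Each convergent coefficient versus the relevant comparison correlations:
TA (methods 1·2): 0.52 vs {0.35, 0.38, 0.38, 0.23} → pass.
TB (methods 1·2): 0.50 vs {0.38, 0.35, 0.38, 0.25} → pass.
TC (methods 1·2): 0.54 vs {0.23, 0.38, 0.25, 0.38} → pass.
0 of 3 fail.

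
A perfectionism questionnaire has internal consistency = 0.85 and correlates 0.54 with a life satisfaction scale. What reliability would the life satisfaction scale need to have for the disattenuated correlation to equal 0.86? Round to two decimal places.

r_true = r_obs / √(r_xx · r_yy) ⇒ 0.86 = 0.54 / √(0.85 · r_yy).
√(0.85 · r_yy) = 0.54 / 0.86 = 0.6279; 0.85 · r_yy = 0.3943; r_yy = 0.3943 / 0.85 ≈ 0.46.

0.46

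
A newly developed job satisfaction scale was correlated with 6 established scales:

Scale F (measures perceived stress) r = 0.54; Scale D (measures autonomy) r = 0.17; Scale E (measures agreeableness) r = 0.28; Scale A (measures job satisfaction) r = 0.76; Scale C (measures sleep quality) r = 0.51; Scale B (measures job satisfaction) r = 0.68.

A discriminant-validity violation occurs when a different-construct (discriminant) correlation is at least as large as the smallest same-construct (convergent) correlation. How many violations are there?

Convergent (same construct = job satisfaction): Scale A, Scale B.
Smallest convergent = 0.68. Discriminant values: 0.54, 0.17, 0.28, 0.51; count ≥ 0.68 → 0.

0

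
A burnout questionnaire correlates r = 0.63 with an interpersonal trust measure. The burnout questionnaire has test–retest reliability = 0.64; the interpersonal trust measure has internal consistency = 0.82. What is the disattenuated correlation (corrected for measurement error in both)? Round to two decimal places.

0.87

r_true = r_obs / √(r_xx · r_yy) = 0.63 / √(0.64 × 0.82) = 0.63 / √0.5248 = 0.63 / 0.7244 ≈ 0.87.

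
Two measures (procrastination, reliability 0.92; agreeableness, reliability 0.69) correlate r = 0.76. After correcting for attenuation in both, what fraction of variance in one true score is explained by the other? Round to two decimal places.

0.91

Disattenuated r = 0.76 / √(0.92 × 0.69) = 0.76 / 0.7967 = 0.9539.
Shared true-score variance = 0.9539² = 0.9099 ≈ 0.91.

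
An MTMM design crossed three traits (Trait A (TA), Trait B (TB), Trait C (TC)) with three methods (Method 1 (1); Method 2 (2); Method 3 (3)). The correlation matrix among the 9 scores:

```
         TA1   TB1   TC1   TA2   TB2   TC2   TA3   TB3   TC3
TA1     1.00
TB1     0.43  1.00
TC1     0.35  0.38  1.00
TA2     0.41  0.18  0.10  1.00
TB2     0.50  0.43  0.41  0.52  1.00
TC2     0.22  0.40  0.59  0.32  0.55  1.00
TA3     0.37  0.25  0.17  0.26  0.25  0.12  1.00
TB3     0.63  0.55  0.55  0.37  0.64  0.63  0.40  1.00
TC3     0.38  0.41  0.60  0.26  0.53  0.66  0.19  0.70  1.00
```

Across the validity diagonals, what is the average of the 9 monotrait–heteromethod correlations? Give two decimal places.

Convergent values: 0.41, 0.37, 0.26, 0.43, 0.55, 0.64, 0.59, 0.60, 0.66; mean = 4.51/9 = 0.50.

0.50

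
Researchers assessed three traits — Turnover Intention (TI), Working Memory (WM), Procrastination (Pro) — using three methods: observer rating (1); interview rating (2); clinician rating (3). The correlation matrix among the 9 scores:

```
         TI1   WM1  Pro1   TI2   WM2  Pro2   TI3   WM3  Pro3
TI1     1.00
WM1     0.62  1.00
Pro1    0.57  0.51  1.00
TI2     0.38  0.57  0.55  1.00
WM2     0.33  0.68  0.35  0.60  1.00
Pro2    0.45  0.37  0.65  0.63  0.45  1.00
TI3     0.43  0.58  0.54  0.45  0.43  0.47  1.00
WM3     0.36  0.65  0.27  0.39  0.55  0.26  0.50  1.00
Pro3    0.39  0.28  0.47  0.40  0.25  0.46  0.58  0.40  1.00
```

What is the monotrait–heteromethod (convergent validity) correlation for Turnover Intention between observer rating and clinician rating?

0.43

Same trait (TI), different methods: r(TI1, TI3) = 0.43.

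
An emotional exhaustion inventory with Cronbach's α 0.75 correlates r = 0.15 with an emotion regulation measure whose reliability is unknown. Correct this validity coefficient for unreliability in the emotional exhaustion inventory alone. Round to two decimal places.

0.17

Single correction: r_c = r_obs / √r_xx = 0.15 / √0.75 = 0.15 / 0.8660 ≈ 0.17.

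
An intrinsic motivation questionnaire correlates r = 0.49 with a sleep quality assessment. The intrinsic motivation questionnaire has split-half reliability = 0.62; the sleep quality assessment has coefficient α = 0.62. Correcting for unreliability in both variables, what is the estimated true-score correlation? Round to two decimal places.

0.79

r_true = r_obs / √(r_xx · r_yy) = 0.49 / √(0.62 × 0.62) = 0.49 / √0.3844 = 0.49 / 0.6200 ≈ 0.79.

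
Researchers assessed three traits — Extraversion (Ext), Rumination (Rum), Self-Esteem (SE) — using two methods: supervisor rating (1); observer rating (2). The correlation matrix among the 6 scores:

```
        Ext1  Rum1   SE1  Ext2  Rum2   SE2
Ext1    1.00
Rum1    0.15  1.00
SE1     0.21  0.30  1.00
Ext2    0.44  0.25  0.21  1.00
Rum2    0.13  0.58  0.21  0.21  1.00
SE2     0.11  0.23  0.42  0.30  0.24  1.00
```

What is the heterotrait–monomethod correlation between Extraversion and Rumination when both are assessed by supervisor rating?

0.15

Different traits, same method: r(Ext1, Rum1) = 0.15.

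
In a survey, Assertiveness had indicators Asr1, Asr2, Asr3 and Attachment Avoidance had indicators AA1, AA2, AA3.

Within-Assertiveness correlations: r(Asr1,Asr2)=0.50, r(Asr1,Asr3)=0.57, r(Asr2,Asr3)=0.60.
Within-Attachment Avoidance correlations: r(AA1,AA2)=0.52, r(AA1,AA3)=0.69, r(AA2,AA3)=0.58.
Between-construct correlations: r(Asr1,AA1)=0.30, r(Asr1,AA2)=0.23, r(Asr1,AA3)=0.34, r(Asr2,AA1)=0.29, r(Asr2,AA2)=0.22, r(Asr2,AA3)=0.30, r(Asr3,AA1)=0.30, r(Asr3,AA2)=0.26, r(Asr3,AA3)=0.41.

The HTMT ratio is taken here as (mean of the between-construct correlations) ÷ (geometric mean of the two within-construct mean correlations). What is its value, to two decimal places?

0.51

Mean heterotrait r = 2.65/9 = 0.2944.
Mean within-Asr = 1.67/3 = 0.5567; mean within-AA = 1.79/3 = 0.5967.
Geometric mean = √(0.5567 × 0.5967) = 0.5764.
HTMT = 0.2944 / 0.5764 = 0.51.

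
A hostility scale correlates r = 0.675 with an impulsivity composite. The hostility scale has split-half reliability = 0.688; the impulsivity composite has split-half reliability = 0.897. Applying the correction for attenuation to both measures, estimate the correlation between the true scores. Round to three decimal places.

r_true = r_obs / √(r_xx · r_yy) = 0.675 / √(0.688 × 0.897) = 0.675 / √0.617136 = 0.675 / 0.7856 ≈ 0.859.

0.859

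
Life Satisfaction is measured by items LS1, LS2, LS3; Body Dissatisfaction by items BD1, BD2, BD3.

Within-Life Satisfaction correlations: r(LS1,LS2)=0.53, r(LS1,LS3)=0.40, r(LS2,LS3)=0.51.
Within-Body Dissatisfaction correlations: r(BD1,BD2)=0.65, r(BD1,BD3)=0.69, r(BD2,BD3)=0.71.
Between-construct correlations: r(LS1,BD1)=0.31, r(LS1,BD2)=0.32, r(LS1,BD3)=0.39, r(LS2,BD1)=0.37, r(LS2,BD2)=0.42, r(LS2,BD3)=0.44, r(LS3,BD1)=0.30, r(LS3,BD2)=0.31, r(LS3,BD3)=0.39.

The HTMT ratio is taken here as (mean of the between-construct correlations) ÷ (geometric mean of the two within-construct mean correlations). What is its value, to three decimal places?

Mean between = 3.25/9 = 0.3611.
Mean within-LS = 1.44/3 = 0.4800; mean within-BD = 2.05/3 = 0.6833.
Geometric mean = √(0.4800 × 0.6833) = 0.5727.
HTMT = 0.3611 / 0.5727 = 0.631.

0.631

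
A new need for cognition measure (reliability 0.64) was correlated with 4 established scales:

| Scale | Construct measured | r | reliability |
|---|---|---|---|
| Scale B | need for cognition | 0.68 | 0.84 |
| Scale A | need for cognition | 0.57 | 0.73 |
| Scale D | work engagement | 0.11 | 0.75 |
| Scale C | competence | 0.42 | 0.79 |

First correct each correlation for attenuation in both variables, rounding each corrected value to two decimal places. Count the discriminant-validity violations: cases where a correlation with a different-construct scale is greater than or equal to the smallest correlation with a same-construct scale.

Disattenuated r (r / √(r_scale · r_new)):
  Scale B (conv): 0.68 / √(0.84·0.64) = 0.93
  Scale A (conv): 0.57 / √(0.73·0.64) = 0.83
  Scale D (disc): 0.11 / √(0.75·0.64) = 0.16
  Scale C (disc): 0.42 / √(0.79·0.64) = 0.59
Smallest convergent = 0.83. Discriminant values: 0.16, 0.59; count ≥ 0.83 → 0.

0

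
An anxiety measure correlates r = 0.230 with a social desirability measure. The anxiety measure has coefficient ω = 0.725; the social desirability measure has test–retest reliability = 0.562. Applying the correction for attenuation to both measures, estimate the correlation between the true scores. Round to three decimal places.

0.360

r_true = r_obs / √(r_xx · r_yy) = 0.230 / √(0.725 × 0.562) = 0.230 / √0.407450 = 0.230 / 0.6383 ≈ 0.360.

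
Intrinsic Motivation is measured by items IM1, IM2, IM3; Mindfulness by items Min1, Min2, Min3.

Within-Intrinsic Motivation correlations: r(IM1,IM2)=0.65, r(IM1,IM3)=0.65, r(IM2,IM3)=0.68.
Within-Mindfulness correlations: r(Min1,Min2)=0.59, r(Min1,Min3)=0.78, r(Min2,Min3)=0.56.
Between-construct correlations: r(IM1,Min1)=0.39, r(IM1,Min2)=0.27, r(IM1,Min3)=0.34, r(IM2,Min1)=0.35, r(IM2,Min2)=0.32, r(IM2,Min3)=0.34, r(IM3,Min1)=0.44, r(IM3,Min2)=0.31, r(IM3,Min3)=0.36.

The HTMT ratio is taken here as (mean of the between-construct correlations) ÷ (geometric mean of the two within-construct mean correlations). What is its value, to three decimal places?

Between-construct mean = 3.12/9 = 0.3467.
Mean within-IM = 1.98/3 = 0.6600; mean within-Min = 1.93/3 = 0.6433.
Geometric mean = √(0.6600 × 0.6433) = 0.6516.
HTMT = 0.3467 / 0.6516 = 0.532.

0.532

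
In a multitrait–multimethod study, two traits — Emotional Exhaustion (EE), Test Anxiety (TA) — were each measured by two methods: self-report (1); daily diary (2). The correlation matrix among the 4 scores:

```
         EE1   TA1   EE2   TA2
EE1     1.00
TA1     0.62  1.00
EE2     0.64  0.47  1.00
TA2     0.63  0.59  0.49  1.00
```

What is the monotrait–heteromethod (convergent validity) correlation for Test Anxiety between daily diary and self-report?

0.59

Same trait (TA), different methods: r(TA2, TA1) = 0.59.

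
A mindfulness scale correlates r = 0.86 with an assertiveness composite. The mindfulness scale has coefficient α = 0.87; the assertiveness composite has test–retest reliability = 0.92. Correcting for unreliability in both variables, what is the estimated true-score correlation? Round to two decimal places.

r_true = r_obs / √(r_xx · r_yy) = 0.86 / √(0.87 × 0.92) = 0.86 / √0.8004 = 0.86 / 0.8947 ≈ 0.96.

0.96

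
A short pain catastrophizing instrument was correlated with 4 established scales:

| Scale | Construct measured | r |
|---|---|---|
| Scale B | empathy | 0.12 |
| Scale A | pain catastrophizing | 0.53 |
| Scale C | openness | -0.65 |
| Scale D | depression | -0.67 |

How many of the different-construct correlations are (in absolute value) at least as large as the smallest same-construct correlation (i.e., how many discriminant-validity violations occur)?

2

Convergent (same construct = pain catastrophizing): Scale A.
Smallest convergent = 0.53. Discriminant |r|: 0.12, 0.65, 0.67; count ≥ 0.53 → 2.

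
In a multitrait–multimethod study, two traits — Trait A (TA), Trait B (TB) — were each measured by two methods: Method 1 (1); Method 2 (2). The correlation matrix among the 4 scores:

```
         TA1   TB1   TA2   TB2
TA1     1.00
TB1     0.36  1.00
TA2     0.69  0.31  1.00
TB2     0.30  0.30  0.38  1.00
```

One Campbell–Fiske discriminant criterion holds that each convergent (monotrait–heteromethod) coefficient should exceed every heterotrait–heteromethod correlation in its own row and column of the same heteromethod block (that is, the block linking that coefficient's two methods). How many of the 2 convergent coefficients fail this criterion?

Each convergent coefficient versus the relevant comparison correlations:
TA (methods 1·2): 0.69 vs {0.30, 0.31} → pass.
TB (methods 1·2): 0.30 vs {0.31, 0.30} → fail.
1 of 2 fail.

1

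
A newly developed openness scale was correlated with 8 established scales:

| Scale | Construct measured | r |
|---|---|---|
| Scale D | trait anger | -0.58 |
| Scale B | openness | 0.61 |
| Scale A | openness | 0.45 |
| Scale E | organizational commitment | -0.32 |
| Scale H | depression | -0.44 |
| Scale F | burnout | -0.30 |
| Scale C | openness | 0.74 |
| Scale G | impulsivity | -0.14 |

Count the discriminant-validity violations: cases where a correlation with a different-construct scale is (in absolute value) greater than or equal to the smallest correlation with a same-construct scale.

1

Convergent (same construct = openness): Scale B, Scale A, Scale C.
Smallest convergent = 0.45. Discriminant |r|: 0.58, 0.32, 0.44, 0.30, 0.14; count ≥ 0.45 → 1.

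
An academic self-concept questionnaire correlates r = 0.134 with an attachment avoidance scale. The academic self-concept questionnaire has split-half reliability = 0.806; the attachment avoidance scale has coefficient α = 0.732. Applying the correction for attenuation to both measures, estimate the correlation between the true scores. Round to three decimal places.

0.174

r_true = r_obs / √(r_xx · r_yy) = 0.134 / √(0.806 × 0.732) = 0.134 / √0.589992 = 0.134 / 0.7681 ≈ 0.174.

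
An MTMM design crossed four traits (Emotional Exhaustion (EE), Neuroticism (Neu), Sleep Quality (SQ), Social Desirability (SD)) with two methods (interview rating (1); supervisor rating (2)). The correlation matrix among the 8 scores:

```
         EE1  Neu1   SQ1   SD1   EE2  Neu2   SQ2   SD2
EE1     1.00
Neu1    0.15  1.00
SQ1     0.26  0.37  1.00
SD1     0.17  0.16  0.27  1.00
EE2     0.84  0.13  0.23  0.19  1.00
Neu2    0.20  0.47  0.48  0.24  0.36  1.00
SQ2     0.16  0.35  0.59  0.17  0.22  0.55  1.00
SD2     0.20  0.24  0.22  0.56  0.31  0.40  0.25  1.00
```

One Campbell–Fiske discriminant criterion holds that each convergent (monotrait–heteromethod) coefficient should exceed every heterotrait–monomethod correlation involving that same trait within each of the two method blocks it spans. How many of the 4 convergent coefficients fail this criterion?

1

Each convergent coefficient versus the relevant comparison correlations:
EE (methods 1·2): 0.84 vs {0.15, 0.36, 0.26, 0.22, 0.17, 0.31} → pass.
Neu (methods 1·2): 0.47 vs {0.15, 0.36, 0.37, 0.55, 0.16, 0.40} → fail.
SQ (methods 1·2): 0.59 vs {0.26, 0.22, 0.37, 0.55, 0.27, 0.25} → pass.
SD (methods 1·2): 0.56 vs {0.17, 0.31, 0.16, 0.40, 0.27, 0.25} → pass.
1 of 4 fail.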